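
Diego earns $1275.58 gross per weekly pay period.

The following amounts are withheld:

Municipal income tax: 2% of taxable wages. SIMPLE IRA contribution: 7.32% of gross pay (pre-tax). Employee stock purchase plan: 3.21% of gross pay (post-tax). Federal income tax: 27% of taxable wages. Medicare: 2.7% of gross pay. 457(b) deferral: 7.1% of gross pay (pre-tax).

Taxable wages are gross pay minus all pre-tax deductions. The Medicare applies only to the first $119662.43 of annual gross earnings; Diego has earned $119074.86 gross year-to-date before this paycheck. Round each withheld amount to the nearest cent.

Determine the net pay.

$718.26

SIMPLE IRA contribution: $1275.58 × 0.0732 = $93.37
457(b) deferral: $1275.58 × 0.071 = $90.57
Pre-tax total = $93.37 + $90.57 = $183.94
Taxable wages = $1275.58 − $183.94 = $1091.64
Municipal income tax: $1091.64 × 0.02 = $21.83
Federal income tax: $1091.64 × 0.27 = $294.74
Medicare: only $119662.43 − $119074.86 = $587.57 of this check is subject → $587.57 × 0.027 = $15.86
Employee stock purchase plan: $1275.58 × 0.0321 = $40.95
Total deductions = $93.37 + $90.57 + $21.83 + $294.74 + $15.86 + $40.95 = $557.32
Net pay = $1275.58 − $557.32 = $718.26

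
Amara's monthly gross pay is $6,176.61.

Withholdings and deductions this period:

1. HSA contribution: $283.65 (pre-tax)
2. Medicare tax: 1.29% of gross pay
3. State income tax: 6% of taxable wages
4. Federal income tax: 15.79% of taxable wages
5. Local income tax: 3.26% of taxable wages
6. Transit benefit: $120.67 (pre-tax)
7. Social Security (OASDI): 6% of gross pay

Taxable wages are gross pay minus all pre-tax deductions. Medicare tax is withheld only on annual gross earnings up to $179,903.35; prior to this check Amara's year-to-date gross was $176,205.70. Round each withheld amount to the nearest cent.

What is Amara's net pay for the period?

$3,908.03

HSA contribution: $283.65
Transit benefit: $120.67
Pre-tax total = $283.65 + $120.67 = $404.32
Taxable wages = $6,176.61 − $404.32 = $5,772.29
Federal income tax: $5,772.29 × 0.1579 = $911.44
Local income tax: $5,772.29 × 0.0326 = $188.18
State income tax: $5,772.29 × 0.06 = $346.34
Social Security (OASDI): $6,176.61 × 0.06 = $370.60
Medicare tax: only $179,903.35 − $176,205.70 = $3,697.65 of this check is subject → $3,697.65 × 0.0129 = $47.70
Total deductions = $283.65 + $120.67 + $911.44 + $188.18 + $346.34 + $370.60 + $47.70 = $2,268.58
Net pay = $6,176.61 − $2,268.58 = $3,908.03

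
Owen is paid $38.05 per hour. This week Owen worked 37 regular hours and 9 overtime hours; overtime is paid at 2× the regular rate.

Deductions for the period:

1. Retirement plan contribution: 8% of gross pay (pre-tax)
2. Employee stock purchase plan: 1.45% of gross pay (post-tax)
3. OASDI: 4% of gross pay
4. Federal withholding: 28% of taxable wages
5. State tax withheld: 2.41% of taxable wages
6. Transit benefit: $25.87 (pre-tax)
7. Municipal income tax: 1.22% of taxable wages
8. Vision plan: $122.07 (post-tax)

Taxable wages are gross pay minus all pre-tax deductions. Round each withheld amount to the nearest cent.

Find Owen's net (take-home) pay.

$1062.54

Regular pay: 37 × $38.05 = $1407.85
Overtime pay: 9 × $38.05 × 2 = $684.90
Gross pay = $1407.85 + $684.90 = $2092.75
Retirement plan contribution: $2092.75 × 0.08 = $167.42
Transit benefit: $25.87
Pre-tax total = $167.42 + $25.87 = $193.29
Taxable wages = $2092.75 − $193.29 = $1899.46
Municipal income tax: $1899.46 × 0.0122 = $23.17
Federal withholding: $1899.46 × 0.28 = $531.85
State tax withheld: $1899.46 × 0.0241 = $45.78
OASDI: $2092.75 × 0.04 = $83.71
Vision plan: $122.07
Employee stock purchase plan: $2092.75 × 0.0145 = $30.34
Total deductions = $167.42 + $25.87 + $23.17 + $531.85 + $45.78 + $83.71 + $122.07 + $30.34 = $1030.21
Net pay = $2092.75 − $1030.21 = $1062.54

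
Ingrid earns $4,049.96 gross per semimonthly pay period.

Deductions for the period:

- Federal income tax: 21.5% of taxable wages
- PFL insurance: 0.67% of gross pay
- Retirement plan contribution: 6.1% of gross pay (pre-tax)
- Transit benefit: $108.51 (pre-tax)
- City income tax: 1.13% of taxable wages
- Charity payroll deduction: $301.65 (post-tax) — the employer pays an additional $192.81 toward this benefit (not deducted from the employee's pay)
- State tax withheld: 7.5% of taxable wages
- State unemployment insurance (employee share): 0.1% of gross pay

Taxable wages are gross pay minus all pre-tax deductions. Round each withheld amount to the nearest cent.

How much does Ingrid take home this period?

Transit benefit: $108.51
Retirement plan contribution: $4,049.96 × 0.061 = $247.05
Pre-tax total = $108.51 + $247.05 = $355.56
Taxable wages = $4,049.96 − $355.56 = $3,694.40
City income tax: $3,694.40 × 0.0113 = $41.75
Federal income tax: $3,694.40 × 0.215 = $794.30
State tax withheld: $3,694.40 × 0.075 = $277.08
State unemployment insurance (employee share): $4,049.96 × 0.001 = $4.05
PFL insurance: $4,049.96 × 0.0067 = $27.13
Charity payroll deduction: $301.65
(Employer's $192.81 toward charity payroll deduction is not withheld from the employee.)
Total deductions = $108.51 + $247.05 + $41.75 + $794.30 + $277.08 + $4.05 + $27.13 + $301.65 = $1,801.52
Net pay = $4,049.96 − $1,801.52 = $2,248.44

$2,248.44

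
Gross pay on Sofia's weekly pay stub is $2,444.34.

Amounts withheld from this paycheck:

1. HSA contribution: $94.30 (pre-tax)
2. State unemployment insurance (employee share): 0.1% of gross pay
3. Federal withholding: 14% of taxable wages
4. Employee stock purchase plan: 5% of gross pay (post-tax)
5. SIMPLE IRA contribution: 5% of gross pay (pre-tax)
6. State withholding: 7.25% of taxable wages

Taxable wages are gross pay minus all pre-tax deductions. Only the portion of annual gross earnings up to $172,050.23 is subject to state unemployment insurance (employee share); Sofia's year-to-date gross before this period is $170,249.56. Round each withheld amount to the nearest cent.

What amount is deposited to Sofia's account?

SIMPLE IRA contribution: $2,444.34 × 0.05 = $122.22
HSA contribution: $94.30
Pre-tax total = $122.22 + $94.30 = $216.52
Taxable wages = $2,444.34 − $216.52 = $2,227.82
Federal withholding: $2,227.82 × 0.14 = $311.89
State withholding: $2,227.82 × 0.0725 = $161.52
State unemployment insurance (employee share): only $172,050.23 − $170,249.56 = $1,800.67 of this check is subject → $1,800.67 × 0.001 = $1.80
Employee stock purchase plan: $2,444.34 × 0.05 = $122.22
Total deductions = $122.22 + $94.30 + $311.89 + $161.52 + $1.80 + $122.22 = $813.95
Net pay = $2,444.34 − $813.95 = $1,630.39

$1,630.39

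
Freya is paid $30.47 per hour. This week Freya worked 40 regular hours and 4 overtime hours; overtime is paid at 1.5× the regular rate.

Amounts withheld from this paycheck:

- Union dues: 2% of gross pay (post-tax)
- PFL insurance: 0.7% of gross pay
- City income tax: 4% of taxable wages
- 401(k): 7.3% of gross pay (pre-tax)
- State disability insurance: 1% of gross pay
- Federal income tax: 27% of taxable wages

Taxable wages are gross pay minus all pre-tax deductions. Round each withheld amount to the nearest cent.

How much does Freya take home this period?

Regular pay: 40 × $30.47 = $1,218.80
Overtime pay: 4 × $30.47 × 1.5 = $182.82
Gross pay = $1,218.80 + $182.82 = $1,401.62
401(k): $1,401.62 × 0.073 = $102.32
Taxable wages = $1,401.62 − $102.32 = $1,299.30
City income tax: $1,299.30 × 0.04 = $51.97
Federal income tax: $1,299.30 × 0.27 = $350.81
State disability insurance: $1,401.62 × 0.01 = $14.02
PFL insurance: $1,401.62 × 0.007 = $9.81
Union dues: $1,401.62 × 0.02 = $28.03
Total deductions = $102.32 + $51.97 + $350.81 + $14.02 + $9.81 + $28.03 = $556.96
Net pay = $1,401.62 − $556.96 = $844.66

$844.66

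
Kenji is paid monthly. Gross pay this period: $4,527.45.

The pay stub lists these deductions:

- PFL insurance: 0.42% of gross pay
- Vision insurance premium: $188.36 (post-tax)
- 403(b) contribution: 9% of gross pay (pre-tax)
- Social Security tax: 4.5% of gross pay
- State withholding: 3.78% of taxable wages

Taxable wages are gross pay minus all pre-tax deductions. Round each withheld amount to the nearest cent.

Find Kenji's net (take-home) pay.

$3,553.12

403(b) contribution: $4,527.45 × 0.09 = $407.47
Taxable wages = $4,527.45 − $407.47 = $4,119.98
State withholding: $4,119.98 × 0.0378 = $155.74
Social Security tax: $4,527.45 × 0.045 = $203.74
PFL insurance: $4,527.45 × 0.0042 = $19.02
Vision insurance premium: $188.36
Total deductions = $407.47 + $155.74 + $203.74 + $19.02 + $188.36 = $974.33
Net pay = $4,527.45 − $974.33 = $3,553.12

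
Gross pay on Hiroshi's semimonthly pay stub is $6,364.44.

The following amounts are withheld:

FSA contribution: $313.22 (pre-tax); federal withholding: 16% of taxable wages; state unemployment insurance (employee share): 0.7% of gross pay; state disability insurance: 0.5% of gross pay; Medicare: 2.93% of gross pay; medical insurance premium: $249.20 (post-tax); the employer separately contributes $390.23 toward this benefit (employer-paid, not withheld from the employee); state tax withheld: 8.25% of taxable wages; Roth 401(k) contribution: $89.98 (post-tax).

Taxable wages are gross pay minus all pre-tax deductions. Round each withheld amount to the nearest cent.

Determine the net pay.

FSA contribution: $313.22
Taxable wages = $6,364.44 − $313.22 = $6,051.22
Federal withholding: $6,051.22 × 0.16 = $968.20
State tax withheld: $6,051.22 × 0.0825 = $499.23
State unemployment insurance (employee share): $6,364.44 × 0.007 = $44.55
Medicare: $6,364.44 × 0.0293 = $186.48
State disability insurance: $6,364.44 × 0.005 = $31.82
Medical insurance premium: $249.20
Roth 401(k) contribution: $89.98
(Employer's $390.23 toward medical insurance premium is not withheld from the employee.)
Total deductions = $313.22 + $968.20 + $499.23 + $44.55 + $186.48 + $31.82 + $249.20 + $89.98 = $2,382.68
Net pay = $6,364.44 − $2,382.68 = $3,981.76

$3,981.76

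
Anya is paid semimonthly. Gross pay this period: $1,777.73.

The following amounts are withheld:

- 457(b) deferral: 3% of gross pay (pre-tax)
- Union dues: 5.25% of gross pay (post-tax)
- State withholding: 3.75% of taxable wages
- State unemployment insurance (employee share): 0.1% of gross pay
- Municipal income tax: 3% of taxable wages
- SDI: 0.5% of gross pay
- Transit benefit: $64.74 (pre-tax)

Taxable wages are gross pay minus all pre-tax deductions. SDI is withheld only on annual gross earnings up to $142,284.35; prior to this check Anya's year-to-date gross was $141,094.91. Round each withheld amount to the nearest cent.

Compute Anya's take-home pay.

$1,446.57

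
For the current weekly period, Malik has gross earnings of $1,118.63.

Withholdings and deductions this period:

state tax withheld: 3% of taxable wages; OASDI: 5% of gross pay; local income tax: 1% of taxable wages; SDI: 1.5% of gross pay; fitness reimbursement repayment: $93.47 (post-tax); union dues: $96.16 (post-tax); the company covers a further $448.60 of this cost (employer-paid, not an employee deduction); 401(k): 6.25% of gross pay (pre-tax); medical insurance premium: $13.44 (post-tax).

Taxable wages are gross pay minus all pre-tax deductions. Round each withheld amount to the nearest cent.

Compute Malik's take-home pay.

$730.99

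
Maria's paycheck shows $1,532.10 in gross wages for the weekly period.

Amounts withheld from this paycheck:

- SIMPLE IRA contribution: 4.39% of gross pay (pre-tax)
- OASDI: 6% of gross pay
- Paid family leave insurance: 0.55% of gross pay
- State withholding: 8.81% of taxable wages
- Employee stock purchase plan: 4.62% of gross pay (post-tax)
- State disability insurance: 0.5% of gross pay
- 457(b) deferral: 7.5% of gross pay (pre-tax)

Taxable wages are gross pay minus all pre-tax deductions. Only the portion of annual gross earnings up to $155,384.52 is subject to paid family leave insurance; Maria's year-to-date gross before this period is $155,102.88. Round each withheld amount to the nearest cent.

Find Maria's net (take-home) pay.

$1,059.08

457(b) deferral: $1,532.10 × 0.075 = $114.91
SIMPLE IRA contribution: $1,532.10 × 0.0439 = $67.26
Pre-tax total = $114.91 + $67.26 = $182.17
Taxable wages = $1,532.10 − $182.17 = $1,349.93
State withholding: $1,349.93 × 0.0881 = $118.93
Paid family leave insurance: only $155,384.52 − $155,102.88 = $281.64 of this check is subject → $281.64 × 0.0055 = $1.55
State disability insurance: $1,532.10 × 0.005 = $7.66
OASDI: $1,532.10 × 0.06 = $91.93
Employee stock purchase plan: $1,532.10 × 0.0462 = $70.78
Total deductions = $114.91 + $67.26 + $118.93 + $1.55 + $7.66 + $91.93 + $70.78 = $473.02
Net pay = $1,532.10 − $473.02 = $1,059.08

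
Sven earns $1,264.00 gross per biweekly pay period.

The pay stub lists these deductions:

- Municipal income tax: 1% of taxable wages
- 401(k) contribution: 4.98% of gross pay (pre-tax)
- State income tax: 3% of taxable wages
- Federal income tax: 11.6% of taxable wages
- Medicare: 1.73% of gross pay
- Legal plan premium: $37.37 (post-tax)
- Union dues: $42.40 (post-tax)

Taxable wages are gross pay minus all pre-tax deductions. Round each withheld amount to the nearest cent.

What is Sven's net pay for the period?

$912.05

401(k) contribution: $1,264.00 × 0.0498 = $62.95
Taxable wages = $1,264.00 − $62.95 = $1,201.05
State income tax: $1,201.05 × 0.03 = $36.03
Municipal income tax: $1,201.05 × 0.01 = $12.01
Federal income tax: $1,201.05 × 0.116 = $139.32
Medicare: $1,264.00 × 0.0173 = $21.87
Union dues: $42.40
Legal plan premium: $37.37
Total deductions = $62.95 + $36.03 + $12.01 + $139.32 + $21.87 + $42.40 + $37.37 = $351.95
Net pay = $1,264.00 − $351.95 = $912.05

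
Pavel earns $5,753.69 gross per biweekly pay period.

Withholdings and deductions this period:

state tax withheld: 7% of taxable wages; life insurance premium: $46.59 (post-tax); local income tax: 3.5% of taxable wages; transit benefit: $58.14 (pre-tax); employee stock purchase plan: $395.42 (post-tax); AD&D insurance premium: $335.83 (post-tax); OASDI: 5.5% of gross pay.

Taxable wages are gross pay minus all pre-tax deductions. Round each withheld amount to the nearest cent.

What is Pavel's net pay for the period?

$4,003.23

Transit benefit: $58.14
Taxable wages = $5,753.69 − $58.14 = $5,695.55
Local income tax: $5,695.55 × 0.035 = $199.34
State tax withheld: $5,695.55 × 0.07 = $398.69
OASDI: $5,753.69 × 0.055 = $316.45
AD&D insurance premium: $335.83
Employee stock purchase plan: $395.42
Life insurance premium: $46.59
Total deductions = $58.14 + $199.34 + $398.69 + $316.45 + $335.83 + $395.42 + $46.59 = $1,750.46
Net pay = $5,753.69 − $1,750.46 = $4,003.23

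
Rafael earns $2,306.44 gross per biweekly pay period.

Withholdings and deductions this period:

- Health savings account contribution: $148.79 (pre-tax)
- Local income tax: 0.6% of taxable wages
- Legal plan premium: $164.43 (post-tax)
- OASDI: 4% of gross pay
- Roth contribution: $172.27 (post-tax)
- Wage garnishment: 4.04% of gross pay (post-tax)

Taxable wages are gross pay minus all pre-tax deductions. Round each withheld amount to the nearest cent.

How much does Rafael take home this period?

$1,622.56

Health savings account contribution: $148.79
Taxable wages = $2,306.44 − $148.79 = $2,157.65
Local income tax: $2,157.65 × 0.006 = $12.95
OASDI: $2,306.44 × 0.04 = $92.26
Legal plan premium: $164.43
Roth contribution: $172.27
Wage garnishment: $2,306.44 × 0.0404 = $93.18
Total deductions = $148.79 + $12.95 + $92.26 + $164.43 + $172.27 + $93.18 = $683.88
Net pay = $2,306.44 − $683.88 = $1,622.56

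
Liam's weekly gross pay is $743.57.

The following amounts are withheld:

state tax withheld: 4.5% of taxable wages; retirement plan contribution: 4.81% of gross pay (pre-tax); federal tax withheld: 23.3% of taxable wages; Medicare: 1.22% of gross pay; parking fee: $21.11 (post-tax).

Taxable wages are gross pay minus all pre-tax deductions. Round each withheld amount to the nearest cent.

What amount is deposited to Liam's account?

$480.85

Retirement plan contribution: $743.57 × 0.0481 = $35.77
Taxable wages = $743.57 − $35.77 = $707.80
Federal tax withheld: $707.80 × 0.233 = $164.92
State tax withheld: $707.80 × 0.045 = $31.85
Medicare: $743.57 × 0.0122 = $9.07
Parking fee: $21.11
Total deductions = $35.77 + $164.92 + $31.85 + $9.07 + $21.11 = $262.72
Net pay = $743.57 − $262.72 = $480.85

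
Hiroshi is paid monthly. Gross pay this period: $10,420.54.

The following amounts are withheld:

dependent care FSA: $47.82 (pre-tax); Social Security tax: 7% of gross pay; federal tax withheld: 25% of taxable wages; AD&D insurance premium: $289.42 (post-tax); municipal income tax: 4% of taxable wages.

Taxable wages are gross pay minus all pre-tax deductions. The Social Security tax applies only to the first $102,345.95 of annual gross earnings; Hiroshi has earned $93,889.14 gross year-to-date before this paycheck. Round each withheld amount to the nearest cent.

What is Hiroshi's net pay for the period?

$6,483.23

Dependent care FSA: $47.82
Taxable wages = $10,420.54 − $47.82 = $10,372.72
Federal tax withheld: $10,372.72 × 0.25 = $2,593.18
Municipal income tax: $10,372.72 × 0.04 = $414.91
Social Security tax: only $102,345.95 − $93,889.14 = $8,456.81 of this check is subject → $8,456.81 × 0.07 = $591.98
AD&D insurance premium: $289.42
Total deductions = $47.82 + $2,593.18 + $414.91 + $591.98 + $289.42 = $3,937.31
Net pay = $10,420.54 − $3,937.31 = $6,483.23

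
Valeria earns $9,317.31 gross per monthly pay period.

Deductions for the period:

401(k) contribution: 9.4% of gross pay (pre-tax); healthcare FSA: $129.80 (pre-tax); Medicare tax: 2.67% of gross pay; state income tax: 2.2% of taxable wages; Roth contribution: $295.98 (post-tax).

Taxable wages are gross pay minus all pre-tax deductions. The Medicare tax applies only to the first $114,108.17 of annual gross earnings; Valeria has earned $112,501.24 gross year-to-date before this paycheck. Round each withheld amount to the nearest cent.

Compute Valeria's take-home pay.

$7,789.93

Healthcare FSA: $129.80
401(k) contribution: $9,317.31 × 0.094 = $875.83
Pre-tax total = $129.80 + $875.83 = $1,005.63
Taxable wages = $9,317.31 − $1,005.63 = $8,311.68
State income tax: $8,311.68 × 0.022 = $182.86
Medicare tax: only $114,108.17 − $112,501.24 = $1,606.93 of this check is subject → $1,606.93 × 0.0267 = $42.91
Roth contribution: $295.98
Total deductions = $129.80 + $875.83 + $182.86 + $42.91 + $295.98 = $1,527.38
Net pay = $9,317.31 − $1,527.38 = $7,789.93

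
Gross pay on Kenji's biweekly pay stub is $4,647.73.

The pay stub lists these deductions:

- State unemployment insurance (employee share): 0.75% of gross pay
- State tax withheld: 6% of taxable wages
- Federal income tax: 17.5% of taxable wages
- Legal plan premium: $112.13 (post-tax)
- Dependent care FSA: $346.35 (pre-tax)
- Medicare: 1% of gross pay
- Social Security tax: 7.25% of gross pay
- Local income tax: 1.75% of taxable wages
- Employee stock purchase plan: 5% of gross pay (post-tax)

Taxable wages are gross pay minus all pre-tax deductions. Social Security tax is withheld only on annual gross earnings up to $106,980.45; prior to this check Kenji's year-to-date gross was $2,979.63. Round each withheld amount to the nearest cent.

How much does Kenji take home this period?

Dependent care FSA: $346.35
Taxable wages = $4,647.73 − $346.35 = $4,301.38
Federal income tax: $4,301.38 × 0.175 = $752.74
Local income tax: $4,301.38 × 0.0175 = $75.27
State tax withheld: $4,301.38 × 0.06 = $258.08
Social Security tax: cap not yet reached, full $4,647.73 is subject → $4,647.73 × 0.0725 = $336.96
State unemployment insurance (employee share): $4,647.73 × 0.0075 = $34.86
Medicare: $4,647.73 × 0.01 = $46.48
Employee stock purchase plan: $4,647.73 × 0.05 = $232.39
Legal plan premium: $112.13
Total deductions = $346.35 + $752.74 + $75.27 + $258.08 + $336.96 + $34.86 + $46.48 + $232.39 + $112.13 = $2,195.26
Net pay = $4,647.73 − $2,195.26 = $2,452.47

$2,452.47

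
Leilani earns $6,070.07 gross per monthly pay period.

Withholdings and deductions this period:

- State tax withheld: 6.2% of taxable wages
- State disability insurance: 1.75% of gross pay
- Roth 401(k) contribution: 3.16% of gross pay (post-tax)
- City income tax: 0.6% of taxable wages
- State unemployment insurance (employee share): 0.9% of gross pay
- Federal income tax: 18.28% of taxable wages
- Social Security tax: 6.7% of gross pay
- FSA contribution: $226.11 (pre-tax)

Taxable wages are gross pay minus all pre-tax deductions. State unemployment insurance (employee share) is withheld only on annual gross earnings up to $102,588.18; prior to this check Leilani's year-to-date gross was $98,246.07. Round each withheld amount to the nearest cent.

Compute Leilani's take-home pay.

$3,634.48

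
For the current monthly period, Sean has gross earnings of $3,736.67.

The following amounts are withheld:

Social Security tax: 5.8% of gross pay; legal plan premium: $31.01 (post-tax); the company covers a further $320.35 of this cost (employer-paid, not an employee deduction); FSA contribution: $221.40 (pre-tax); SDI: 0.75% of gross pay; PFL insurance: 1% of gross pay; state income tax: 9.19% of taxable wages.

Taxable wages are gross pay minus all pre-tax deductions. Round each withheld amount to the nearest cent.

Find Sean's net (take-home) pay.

FSA contribution: $221.40
Taxable wages = $3,736.67 − $221.40 = $3,515.27
State income tax: $3,515.27 × 0.0919 = $323.05
PFL insurance: $3,736.67 × 0.01 = $37.37
SDI: $3,736.67 × 0.0075 = $28.03
Social Security tax: $3,736.67 × 0.058 = $216.73
Legal plan premium: $31.01
(Employer's $320.35 toward legal plan premium is not withheld from the employee.)
Total deductions = $221.40 + $323.05 + $37.37 + $28.03 + $216.73 + $31.01 = $857.59
Net pay = $3,736.67 − $857.59 = $2,879.08

$2,879.08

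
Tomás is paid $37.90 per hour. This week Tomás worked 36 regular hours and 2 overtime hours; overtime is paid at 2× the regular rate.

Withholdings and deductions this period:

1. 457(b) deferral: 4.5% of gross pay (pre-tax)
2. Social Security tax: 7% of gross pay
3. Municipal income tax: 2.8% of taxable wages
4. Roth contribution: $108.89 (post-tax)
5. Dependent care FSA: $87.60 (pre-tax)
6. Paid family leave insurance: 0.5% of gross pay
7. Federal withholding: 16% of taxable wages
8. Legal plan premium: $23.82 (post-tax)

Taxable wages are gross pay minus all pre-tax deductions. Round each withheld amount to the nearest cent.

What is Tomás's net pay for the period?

$858.05

Regular pay: 36 × $37.90 = $1,364.40
Overtime pay: 2 × $37.90 × 2 = $151.60
Gross pay = $1,364.40 + $151.60 = $1,516.00
Dependent care FSA: $87.60
457(b) deferral: $1,516.00 × 0.045 = $68.22
Pre-tax total = $87.60 + $68.22 = $155.82
Taxable wages = $1,516.00 − $155.82 = $1,360.18
Municipal income tax: $1,360.18 × 0.028 = $38.09
Federal withholding: $1,360.18 × 0.16 = $217.63
Paid family leave insurance: $1,516.00 × 0.005 = $7.58
Social Security tax: $1,516.00 × 0.07 = $106.12
Roth contribution: $108.89
Legal plan premium: $23.82
Total deductions = $87.60 + $68.22 + $38.09 + $217.63 + $7.58 + $106.12 + $108.89 + $23.82 = $657.95
Net pay = $1,516.00 − $657.95 = $858.05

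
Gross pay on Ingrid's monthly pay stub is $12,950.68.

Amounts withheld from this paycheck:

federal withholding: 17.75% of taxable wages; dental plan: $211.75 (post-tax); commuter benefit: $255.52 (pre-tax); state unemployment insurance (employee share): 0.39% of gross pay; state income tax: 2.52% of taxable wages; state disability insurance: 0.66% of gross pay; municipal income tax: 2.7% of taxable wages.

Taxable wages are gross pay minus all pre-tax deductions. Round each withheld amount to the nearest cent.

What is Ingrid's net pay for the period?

Commuter benefit: $255.52
Taxable wages = $12,950.68 − $255.52 = $12,695.16
Municipal income tax: $12,695.16 × 0.027 = $342.77
State income tax: $12,695.16 × 0.0252 = $319.92
Federal withholding: $12,695.16 × 0.1775 = $2,253.39
State unemployment insurance (employee share): $12,950.68 × 0.0039 = $50.51
State disability insurance: $12,950.68 × 0.0066 = $85.47
Dental plan: $211.75
Total deductions = $255.52 + $342.77 + $319.92 + $2,253.39 + $50.51 + $85.47 + $211.75 = $3,519.33
Net pay = $12,950.68 − $3,519.33 = $9,431.35

$9,431.35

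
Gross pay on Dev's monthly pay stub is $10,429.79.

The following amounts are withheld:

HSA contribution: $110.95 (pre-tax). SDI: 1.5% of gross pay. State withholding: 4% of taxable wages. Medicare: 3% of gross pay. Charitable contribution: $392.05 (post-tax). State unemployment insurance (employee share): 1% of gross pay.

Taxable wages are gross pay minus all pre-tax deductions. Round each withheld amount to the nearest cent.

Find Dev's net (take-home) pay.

$8,940.40

HSA contribution: $110.95
Taxable wages = $10,429.79 − $110.95 = $10,318.84
State withholding: $10,318.84 × 0.04 = $412.75
Medicare: $10,429.79 × 0.03 = $312.89
State unemployment insurance (employee share): $10,429.79 × 0.01 = $104.30
SDI: $10,429.79 × 0.015 = $156.45
Charitable contribution: $392.05
Total deductions = $110.95 + $412.75 + $312.89 + $104.30 + $156.45 + $392.05 = $1,489.39
Net pay = $10,429.79 − $1,489.39 = $8,940.40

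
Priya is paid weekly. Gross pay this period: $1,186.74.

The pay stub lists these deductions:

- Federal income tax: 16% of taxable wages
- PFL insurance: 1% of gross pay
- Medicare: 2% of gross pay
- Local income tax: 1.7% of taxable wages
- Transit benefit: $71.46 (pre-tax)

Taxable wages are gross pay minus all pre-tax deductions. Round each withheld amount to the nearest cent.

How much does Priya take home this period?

Transit benefit: $71.46
Taxable wages = $1,186.74 − $71.46 = $1,115.28
Federal income tax: $1,115.28 × 0.16 = $178.44
Local income tax: $1,115.28 × 0.017 = $18.96
Medicare: $1,186.74 × 0.02 = $23.73
PFL insurance: $1,186.74 × 0.01 = $11.87
Total deductions = $71.46 + $178.44 + $18.96 + $23.73 + $11.87 = $304.46
Net pay = $1,186.74 − $304.46 = $882.28

$882.28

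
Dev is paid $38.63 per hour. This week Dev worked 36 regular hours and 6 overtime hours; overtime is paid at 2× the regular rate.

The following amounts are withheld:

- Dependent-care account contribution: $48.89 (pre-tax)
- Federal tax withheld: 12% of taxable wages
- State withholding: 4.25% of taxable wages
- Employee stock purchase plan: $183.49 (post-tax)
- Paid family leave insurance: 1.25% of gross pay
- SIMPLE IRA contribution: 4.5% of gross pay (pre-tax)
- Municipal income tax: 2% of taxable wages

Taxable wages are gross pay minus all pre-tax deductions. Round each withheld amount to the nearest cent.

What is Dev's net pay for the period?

$1,200.99

Regular pay: 36 × $38.63 = $1,390.68
Overtime pay: 6 × $38.63 × 2 = $463.56
Gross pay = $1,390.68 + $463.56 = $1,854.24
SIMPLE IRA contribution: $1,854.24 × 0.045 = $83.44
Dependent-care account contribution: $48.89
Pre-tax total = $83.44 + $48.89 = $132.33
Taxable wages = $1,854.24 − $132.33 = $1,721.91
Federal tax withheld: $1,721.91 × 0.12 = $206.63
Municipal income tax: $1,721.91 × 0.02 = $34.44
State withholding: $1,721.91 × 0.0425 = $73.18
Paid family leave insurance: $1,854.24 × 0.0125 = $23.18
Employee stock purchase plan: $183.49
Total deductions = $83.44 + $48.89 + $206.63 + $34.44 + $73.18 + $23.18 + $183.49 = $653.25
Net pay = $1,854.24 − $653.25 = $1,200.99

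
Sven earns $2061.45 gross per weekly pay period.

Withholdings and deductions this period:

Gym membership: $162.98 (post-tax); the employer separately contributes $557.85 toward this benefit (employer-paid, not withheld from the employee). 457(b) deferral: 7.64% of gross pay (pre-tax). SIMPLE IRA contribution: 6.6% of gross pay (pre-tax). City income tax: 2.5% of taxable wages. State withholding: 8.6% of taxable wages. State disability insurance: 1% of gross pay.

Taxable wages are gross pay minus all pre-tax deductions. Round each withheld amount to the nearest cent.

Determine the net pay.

$1388.07

457(b) deferral: $2061.45 × 0.0764 = $157.49
SIMPLE IRA contribution: $2061.45 × 0.066 = $136.06
Pre-tax total = $157.49 + $136.06 = $293.55
Taxable wages = $2061.45 − $293.55 = $1767.90
City income tax: $1767.90 × 0.025 = $44.20
State withholding: $1767.90 × 0.086 = $152.04
State disability insurance: $2061.45 × 0.01 = $20.61
Gym membership: $162.98
(Employer's $557.85 toward gym membership is not withheld from the employee.)
Total deductions = $157.49 + $136.06 + $44.20 + $152.04 + $20.61 + $162.98 = $673.38
Net pay = $2061.45 − $673.38 = $1388.07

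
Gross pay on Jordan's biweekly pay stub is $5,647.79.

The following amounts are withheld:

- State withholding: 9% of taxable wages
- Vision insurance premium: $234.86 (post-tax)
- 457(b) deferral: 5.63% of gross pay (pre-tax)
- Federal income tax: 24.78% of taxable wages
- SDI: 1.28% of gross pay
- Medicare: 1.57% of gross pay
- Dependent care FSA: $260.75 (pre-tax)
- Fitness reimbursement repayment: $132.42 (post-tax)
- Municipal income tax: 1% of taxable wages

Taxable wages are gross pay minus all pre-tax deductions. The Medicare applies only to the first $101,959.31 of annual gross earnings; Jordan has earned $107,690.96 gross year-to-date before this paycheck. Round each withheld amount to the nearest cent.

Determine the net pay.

Dependent care FSA: $260.75
457(b) deferral: $5,647.79 × 0.0563 = $317.97
Pre-tax total = $260.75 + $317.97 = $578.72
Taxable wages = $5,647.79 − $578.72 = $5,069.07
Municipal income tax: $5,069.07 × 0.01 = $50.69
State withholding: $5,069.07 × 0.09 = $456.22
Federal income tax: $5,069.07 × 0.2478 = $1,256.12
SDI: $5,647.79 × 0.0128 = $72.29
Medicare: annual cap $101,959.31 already reached (YTD $107,690.96), so $0.00
Vision insurance premium: $234.86
Fitness reimbursement repayment: $132.42
Total deductions = $260.75 + $317.97 + $50.69 + $456.22 + $1,256.12 + $72.29 + $0.00 + $234.86 + $132.42 = $2,781.32
Net pay = $5,647.79 − $2,781.32 = $2,866.47

$2,866.47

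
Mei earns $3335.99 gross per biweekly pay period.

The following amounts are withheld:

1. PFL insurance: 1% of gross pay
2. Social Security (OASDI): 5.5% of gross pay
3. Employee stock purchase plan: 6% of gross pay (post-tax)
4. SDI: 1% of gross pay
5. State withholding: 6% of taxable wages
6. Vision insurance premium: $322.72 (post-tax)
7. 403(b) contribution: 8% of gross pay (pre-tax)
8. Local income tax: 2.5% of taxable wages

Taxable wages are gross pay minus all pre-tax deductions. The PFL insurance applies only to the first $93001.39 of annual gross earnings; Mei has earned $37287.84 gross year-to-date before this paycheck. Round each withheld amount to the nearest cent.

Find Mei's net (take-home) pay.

403(b) contribution: $3335.99 × 0.08 = $266.88
Taxable wages = $3335.99 − $266.88 = $3069.11
Local income tax: $3069.11 × 0.025 = $76.73
State withholding: $3069.11 × 0.06 = $184.15
SDI: $3335.99 × 0.01 = $33.36
Social Security (OASDI): $3335.99 × 0.055 = $183.48
PFL insurance: cap not yet reached, full $3335.99 is subject → $3335.99 × 0.01 = $33.36
Vision insurance premium: $322.72
Employee stock purchase plan: $3335.99 × 0.06 = $200.16
Total deductions = $266.88 + $76.73 + $184.15 + $33.36 + $183.48 + $33.36 + $322.72 + $200.16 = $1300.84
Net pay = $3335.99 − $1300.84 = $2035.15

$2035.15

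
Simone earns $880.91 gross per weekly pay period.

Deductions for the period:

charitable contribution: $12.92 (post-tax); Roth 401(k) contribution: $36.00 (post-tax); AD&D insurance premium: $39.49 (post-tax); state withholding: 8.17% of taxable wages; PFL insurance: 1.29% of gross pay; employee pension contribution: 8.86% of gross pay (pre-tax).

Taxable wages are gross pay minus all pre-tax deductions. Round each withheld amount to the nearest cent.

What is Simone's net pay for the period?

Employee pension contribution: $880.91 × 0.0886 = $78.05
Taxable wages = $880.91 − $78.05 = $802.86
State withholding: $802.86 × 0.0817 = $65.59
PFL insurance: $880.91 × 0.0129 = $11.36
Charitable contribution: $12.92
AD&D insurance premium: $39.49
Roth 401(k) contribution: $36.00
Total deductions = $78.05 + $65.59 + $11.36 + $12.92 + $39.49 + $36.00 = $243.41
Net pay = $880.91 − $243.41 = $637.50

$637.50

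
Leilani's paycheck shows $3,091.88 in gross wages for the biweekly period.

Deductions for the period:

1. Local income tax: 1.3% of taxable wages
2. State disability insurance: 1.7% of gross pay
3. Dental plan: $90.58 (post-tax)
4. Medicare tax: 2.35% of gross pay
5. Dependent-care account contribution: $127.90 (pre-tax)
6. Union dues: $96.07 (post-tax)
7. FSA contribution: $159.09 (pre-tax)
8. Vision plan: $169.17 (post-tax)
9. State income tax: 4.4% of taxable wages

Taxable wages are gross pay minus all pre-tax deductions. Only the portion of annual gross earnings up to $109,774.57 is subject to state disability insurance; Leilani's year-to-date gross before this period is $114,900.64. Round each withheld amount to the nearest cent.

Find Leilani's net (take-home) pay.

$2,216.53

FSA contribution: $159.09
Dependent-care account contribution: $127.90
Pre-tax total = $159.09 + $127.90 = $286.99
Taxable wages = $3,091.88 − $286.99 = $2,804.89
State income tax: $2,804.89 × 0.044 = $123.42
Local income tax: $2,804.89 × 0.013 = $36.46
Medicare tax: $3,091.88 × 0.0235 = $72.66
State disability insurance: annual cap $109,774.57 already reached (YTD $114,900.64), so $0.00
Union dues: $96.07
Vision plan: $169.17
Dental plan: $90.58
Total deductions = $159.09 + $127.90 + $123.42 + $36.46 + $72.66 + $0.00 + $96.07 + $169.17 + $90.58 = $875.35
Net pay = $3,091.88 − $875.35 = $2,216.53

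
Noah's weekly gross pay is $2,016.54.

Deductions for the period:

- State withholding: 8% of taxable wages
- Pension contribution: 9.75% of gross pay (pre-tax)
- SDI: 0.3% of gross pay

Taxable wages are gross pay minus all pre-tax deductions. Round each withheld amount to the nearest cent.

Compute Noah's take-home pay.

$1,668.29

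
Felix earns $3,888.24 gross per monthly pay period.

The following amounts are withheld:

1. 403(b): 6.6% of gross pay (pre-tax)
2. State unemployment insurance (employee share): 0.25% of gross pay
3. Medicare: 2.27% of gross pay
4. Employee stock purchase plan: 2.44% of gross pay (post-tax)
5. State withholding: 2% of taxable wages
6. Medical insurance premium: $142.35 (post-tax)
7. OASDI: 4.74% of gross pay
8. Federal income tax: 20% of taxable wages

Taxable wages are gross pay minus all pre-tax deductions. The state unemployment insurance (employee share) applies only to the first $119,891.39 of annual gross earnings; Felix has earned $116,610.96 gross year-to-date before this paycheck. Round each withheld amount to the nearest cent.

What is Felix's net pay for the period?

403(b): $3,888.24 × 0.066 = $256.62
Taxable wages = $3,888.24 − $256.62 = $3,631.62
Federal income tax: $3,631.62 × 0.2 = $726.32
State withholding: $3,631.62 × 0.02 = $72.63
Medicare: $3,888.24 × 0.0227 = $88.26
State unemployment insurance (employee share): only $119,891.39 − $116,610.96 = $3,280.43 of this check is subject → $3,280.43 × 0.0025 = $8.20
OASDI: $3,888.24 × 0.0474 = $184.30
Medical insurance premium: $142.35
Employee stock purchase plan: $3,888.24 × 0.0244 = $94.87
Total deductions = $256.62 + $726.32 + $72.63 + $88.26 + $8.20 + $184.30 + $142.35 + $94.87 = $1,573.55
Net pay = $3,888.24 − $1,573.55 = $2,314.69

$2,314.69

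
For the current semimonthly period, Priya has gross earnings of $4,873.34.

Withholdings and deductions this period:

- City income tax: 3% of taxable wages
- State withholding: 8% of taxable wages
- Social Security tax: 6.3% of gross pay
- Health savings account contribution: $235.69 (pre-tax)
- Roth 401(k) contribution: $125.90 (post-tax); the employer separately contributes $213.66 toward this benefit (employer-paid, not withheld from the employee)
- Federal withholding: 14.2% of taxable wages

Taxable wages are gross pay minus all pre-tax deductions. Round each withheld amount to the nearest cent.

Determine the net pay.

$3,036.04

Health savings account contribution: $235.69
Taxable wages = $4,873.34 − $235.69 = $4,637.65
City income tax: $4,637.65 × 0.03 = $139.13
State withholding: $4,637.65 × 0.08 = $371.01
Federal withholding: $4,637.65 × 0.142 = $658.55
Social Security tax: $4,873.34 × 0.063 = $307.02
Roth 401(k) contribution: $125.90
(Employer's $213.66 toward Roth 401(k) contribution is not withheld from the employee.)
Total deductions = $235.69 + $139.13 + $371.01 + $658.55 + $307.02 + $125.90 = $1,837.30
Net pay = $4,873.34 − $1,837.30 = $3,036.04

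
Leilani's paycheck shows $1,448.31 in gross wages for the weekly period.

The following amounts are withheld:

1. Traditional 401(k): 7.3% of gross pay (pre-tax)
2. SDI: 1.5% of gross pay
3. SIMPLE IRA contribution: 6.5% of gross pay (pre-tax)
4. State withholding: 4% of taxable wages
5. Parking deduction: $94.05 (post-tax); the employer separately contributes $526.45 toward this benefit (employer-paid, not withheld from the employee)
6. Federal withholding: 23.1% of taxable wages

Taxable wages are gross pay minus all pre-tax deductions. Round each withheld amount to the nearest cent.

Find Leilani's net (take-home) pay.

SIMPLE IRA contribution: $1,448.31 × 0.065 = $94.14
Traditional 401(k): $1,448.31 × 0.073 = $105.73
Pre-tax total = $94.14 + $105.73 = $199.87
Taxable wages = $1,448.31 − $199.87 = $1,248.44
Federal withholding: $1,248.44 × 0.231 = $288.39
State withholding: $1,248.44 × 0.04 = $49.94
SDI: $1,448.31 × 0.015 = $21.72
Parking deduction: $94.05
(Employer's $526.45 toward parking deduction is not withheld from the employee.)
Total deductions = $94.14 + $105.73 + $288.39 + $49.94 + $21.72 + $94.05 = $653.97
Net pay = $1,448.31 − $653.97 = $794.34

$794.34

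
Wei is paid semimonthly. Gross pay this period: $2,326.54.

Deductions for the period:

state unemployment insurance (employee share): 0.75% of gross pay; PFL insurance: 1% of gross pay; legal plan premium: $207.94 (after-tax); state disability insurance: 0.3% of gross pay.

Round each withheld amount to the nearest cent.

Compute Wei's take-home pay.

PFL insurance: $2,326.54 × 0.01 = $23.27
State disability insurance: $2,326.54 × 0.003 = $6.98
State unemployment insurance (employee share): $2,326.54 × 0.0075 = $17.45
Legal plan premium: $207.94
Total deductions = $23.27 + $6.98 + $17.45 + $207.94 = $255.64
Net pay = $2,326.54 − $255.64 = $2,070.90

$2,070.90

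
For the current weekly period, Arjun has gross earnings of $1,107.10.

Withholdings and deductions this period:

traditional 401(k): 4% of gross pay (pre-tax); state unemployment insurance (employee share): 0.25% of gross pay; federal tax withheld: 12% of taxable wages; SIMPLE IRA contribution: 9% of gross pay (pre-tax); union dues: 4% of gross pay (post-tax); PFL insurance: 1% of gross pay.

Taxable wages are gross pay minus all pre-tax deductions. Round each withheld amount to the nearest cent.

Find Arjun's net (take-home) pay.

SIMPLE IRA contribution: $1,107.10 × 0.09 = $99.64
Traditional 401(k): $1,107.10 × 0.04 = $44.28
Pre-tax total = $99.64 + $44.28 = $143.92
Taxable wages = $1,107.10 − $143.92 = $963.18
Federal tax withheld: $963.18 × 0.12 = $115.58
PFL insurance: $1,107.10 × 0.01 = $11.07
State unemployment insurance (employee share): $1,107.10 × 0.0025 = $2.77
Union dues: $1,107.10 × 0.04 = $44.28
Total deductions = $99.64 + $44.28 + $115.58 + $11.07 + $2.77 + $44.28 = $317.62
Net pay = $1,107.10 − $317.62 = $789.48

$789.48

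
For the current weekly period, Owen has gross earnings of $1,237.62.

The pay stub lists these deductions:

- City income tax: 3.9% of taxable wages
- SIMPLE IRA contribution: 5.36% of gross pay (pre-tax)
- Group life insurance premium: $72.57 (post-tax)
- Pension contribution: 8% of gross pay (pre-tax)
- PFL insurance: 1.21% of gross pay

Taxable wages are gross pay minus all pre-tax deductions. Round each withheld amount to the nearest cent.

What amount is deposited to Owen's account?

SIMPLE IRA contribution: $1,237.62 × 0.0536 = $66.34
Pension contribution: $1,237.62 × 0.08 = $99.01
Pre-tax total = $66.34 + $99.01 = $165.35
Taxable wages = $1,237.62 − $165.35 = $1,072.27
City income tax: $1,072.27 × 0.039 = $41.82
PFL insurance: $1,237.62 × 0.0121 = $14.98
Group life insurance premium: $72.57
Total deductions = $66.34 + $99.01 + $41.82 + $14.98 + $72.57 = $294.72
Net pay = $1,237.62 − $294.72 = $942.90

$942.90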